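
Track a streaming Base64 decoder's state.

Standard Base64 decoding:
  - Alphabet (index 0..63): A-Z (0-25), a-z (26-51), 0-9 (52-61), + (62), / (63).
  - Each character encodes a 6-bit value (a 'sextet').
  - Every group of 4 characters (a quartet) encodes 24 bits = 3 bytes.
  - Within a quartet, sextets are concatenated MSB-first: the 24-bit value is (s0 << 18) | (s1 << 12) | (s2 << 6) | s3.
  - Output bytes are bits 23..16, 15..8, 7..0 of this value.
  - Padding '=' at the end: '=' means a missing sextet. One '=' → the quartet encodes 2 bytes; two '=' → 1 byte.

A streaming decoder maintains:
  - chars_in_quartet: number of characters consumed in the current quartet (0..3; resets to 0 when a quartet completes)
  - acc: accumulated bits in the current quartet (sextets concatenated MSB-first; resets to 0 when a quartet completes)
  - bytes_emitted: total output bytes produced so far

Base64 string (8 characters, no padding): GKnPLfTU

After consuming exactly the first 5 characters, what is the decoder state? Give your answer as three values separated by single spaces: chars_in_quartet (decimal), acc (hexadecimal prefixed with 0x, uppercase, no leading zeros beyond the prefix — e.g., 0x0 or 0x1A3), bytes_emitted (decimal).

After char 0 ('G'=6): chars_in_quartet=1 acc=0x6 bytes_emitted=0
After char 1 ('K'=10): chars_in_quartet=2 acc=0x18A bytes_emitted=0
After char 2 ('n'=39): chars_in_quartet=3 acc=0x62A7 bytes_emitted=0
After char 3 ('P'=15): chars_in_quartet=4 acc=0x18A9CF -> emit 18 A9 CF, reset; bytes_emitted=3
After char 4 ('L'=11): chars_in_quartet=1 acc=0xB bytes_emitted=3

Answer: 1 0xB 3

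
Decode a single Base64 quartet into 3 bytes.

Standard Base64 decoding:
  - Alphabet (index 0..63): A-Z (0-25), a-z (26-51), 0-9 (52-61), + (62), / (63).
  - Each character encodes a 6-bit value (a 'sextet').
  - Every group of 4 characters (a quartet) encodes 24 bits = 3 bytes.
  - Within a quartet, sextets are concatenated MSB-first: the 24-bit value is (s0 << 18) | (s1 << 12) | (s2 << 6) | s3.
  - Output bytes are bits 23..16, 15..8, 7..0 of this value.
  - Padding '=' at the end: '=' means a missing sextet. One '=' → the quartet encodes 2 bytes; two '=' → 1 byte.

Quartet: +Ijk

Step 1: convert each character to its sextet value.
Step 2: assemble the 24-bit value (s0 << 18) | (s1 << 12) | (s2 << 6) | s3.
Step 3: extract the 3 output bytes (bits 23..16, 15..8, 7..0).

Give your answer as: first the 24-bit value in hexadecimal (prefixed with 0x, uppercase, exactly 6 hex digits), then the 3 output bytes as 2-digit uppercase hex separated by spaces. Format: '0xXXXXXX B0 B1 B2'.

Answer: 0xF888E4 F8 88 E4

Derivation:
Sextets: +=62, I=8, j=35, k=36
24-bit: (62<<18) | (8<<12) | (35<<6) | 36
      = 0xF80000 | 0x008000 | 0x0008C0 | 0x000024
      = 0xF888E4
Bytes: (v>>16)&0xFF=F8, (v>>8)&0xFF=88, v&0xFF=E4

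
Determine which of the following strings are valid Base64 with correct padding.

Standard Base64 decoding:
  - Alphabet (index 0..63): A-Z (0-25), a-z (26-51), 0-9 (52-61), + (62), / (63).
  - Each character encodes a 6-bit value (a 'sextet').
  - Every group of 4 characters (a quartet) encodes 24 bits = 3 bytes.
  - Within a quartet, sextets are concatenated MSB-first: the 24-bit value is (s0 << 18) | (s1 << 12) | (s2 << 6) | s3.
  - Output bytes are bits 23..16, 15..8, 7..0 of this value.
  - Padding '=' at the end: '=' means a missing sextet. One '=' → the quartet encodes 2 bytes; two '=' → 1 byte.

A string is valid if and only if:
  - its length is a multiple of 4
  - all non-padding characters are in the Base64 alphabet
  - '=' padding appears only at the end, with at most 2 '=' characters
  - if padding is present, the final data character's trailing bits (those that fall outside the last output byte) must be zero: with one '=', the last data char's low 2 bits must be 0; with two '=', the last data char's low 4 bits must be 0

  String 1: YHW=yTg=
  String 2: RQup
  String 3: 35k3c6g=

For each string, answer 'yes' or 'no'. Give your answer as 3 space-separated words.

Answer: no yes yes

Derivation:
String 1: 'YHW=yTg=' → invalid (bad char(s): ['=']; '=' in middle)
String 2: 'RQup' → valid
String 3: '35k3c6g=' → valid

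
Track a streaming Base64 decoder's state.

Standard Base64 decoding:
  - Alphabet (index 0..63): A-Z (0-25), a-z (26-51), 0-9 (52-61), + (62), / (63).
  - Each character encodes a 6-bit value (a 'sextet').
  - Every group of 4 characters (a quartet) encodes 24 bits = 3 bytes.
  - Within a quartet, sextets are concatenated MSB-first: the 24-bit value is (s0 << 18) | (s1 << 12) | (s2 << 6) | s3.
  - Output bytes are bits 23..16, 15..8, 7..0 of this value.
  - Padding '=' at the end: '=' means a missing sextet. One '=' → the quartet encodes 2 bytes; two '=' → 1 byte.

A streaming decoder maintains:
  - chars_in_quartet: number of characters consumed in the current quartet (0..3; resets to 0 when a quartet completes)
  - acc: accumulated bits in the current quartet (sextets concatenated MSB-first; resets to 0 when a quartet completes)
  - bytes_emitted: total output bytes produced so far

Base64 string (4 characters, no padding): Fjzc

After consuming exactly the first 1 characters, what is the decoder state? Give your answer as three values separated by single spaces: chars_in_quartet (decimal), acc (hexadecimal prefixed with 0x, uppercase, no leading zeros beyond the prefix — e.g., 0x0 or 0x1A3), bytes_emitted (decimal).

Answer: 1 0x5 0

Derivation:
After char 0 ('F'=5): chars_in_quartet=1 acc=0x5 bytes_emitted=0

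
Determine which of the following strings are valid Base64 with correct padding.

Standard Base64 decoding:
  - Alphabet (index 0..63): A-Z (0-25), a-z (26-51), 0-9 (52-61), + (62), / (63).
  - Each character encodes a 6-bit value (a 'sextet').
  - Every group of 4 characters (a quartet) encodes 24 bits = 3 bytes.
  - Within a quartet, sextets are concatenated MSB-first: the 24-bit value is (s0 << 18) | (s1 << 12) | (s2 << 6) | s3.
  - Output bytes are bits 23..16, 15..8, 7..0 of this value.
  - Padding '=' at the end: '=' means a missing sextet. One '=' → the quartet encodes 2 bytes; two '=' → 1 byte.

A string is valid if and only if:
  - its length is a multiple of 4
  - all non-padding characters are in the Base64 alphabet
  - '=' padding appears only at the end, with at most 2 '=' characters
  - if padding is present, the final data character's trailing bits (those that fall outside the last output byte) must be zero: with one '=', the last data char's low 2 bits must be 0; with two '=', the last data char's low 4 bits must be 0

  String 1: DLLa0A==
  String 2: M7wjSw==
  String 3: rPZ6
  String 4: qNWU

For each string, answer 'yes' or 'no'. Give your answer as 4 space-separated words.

String 1: 'DLLa0A==' → valid
String 2: 'M7wjSw==' → valid
String 3: 'rPZ6' → valid
String 4: 'qNWU' → valid

Answer: yes yes yes yes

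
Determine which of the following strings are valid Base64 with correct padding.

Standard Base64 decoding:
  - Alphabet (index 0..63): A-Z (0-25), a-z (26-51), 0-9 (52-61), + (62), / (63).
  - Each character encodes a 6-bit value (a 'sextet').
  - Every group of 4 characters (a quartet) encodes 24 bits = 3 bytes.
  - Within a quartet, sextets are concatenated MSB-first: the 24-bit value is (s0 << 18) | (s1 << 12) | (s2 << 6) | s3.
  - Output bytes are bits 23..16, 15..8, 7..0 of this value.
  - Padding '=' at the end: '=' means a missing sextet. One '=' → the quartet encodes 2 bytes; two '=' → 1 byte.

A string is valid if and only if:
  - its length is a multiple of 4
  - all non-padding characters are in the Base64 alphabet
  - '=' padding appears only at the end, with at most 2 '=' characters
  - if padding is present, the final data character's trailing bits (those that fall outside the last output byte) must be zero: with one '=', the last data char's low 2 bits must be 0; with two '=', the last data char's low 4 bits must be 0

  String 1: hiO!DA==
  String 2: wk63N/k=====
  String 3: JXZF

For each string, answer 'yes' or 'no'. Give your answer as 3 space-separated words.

String 1: 'hiO!DA==' → invalid (bad char(s): ['!'])
String 2: 'wk63N/k=====' → invalid (5 pad chars (max 2))
String 3: 'JXZF' → valid

Answer: no no yes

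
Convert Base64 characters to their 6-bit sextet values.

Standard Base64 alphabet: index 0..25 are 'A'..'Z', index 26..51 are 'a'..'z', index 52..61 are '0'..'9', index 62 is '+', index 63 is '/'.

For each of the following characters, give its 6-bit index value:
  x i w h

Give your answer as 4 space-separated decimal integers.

'x': a..z range, 26 + ord('x') − ord('a') = 49
'i': a..z range, 26 + ord('i') − ord('a') = 34
'w': a..z range, 26 + ord('w') − ord('a') = 48
'h': a..z range, 26 + ord('h') − ord('a') = 33

Answer: 49 34 48 33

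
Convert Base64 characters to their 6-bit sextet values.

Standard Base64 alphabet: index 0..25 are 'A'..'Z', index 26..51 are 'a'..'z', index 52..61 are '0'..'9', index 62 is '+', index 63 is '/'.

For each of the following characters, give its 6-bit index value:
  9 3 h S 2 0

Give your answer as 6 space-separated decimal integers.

Answer: 61 55 33 18 54 52

Derivation:
'9': 0..9 range, 52 + ord('9') − ord('0') = 61
'3': 0..9 range, 52 + ord('3') − ord('0') = 55
'h': a..z range, 26 + ord('h') − ord('a') = 33
'S': A..Z range, ord('S') − ord('A') = 18
'2': 0..9 range, 52 + ord('2') − ord('0') = 54
'0': 0..9 range, 52 + ord('0') − ord('0') = 52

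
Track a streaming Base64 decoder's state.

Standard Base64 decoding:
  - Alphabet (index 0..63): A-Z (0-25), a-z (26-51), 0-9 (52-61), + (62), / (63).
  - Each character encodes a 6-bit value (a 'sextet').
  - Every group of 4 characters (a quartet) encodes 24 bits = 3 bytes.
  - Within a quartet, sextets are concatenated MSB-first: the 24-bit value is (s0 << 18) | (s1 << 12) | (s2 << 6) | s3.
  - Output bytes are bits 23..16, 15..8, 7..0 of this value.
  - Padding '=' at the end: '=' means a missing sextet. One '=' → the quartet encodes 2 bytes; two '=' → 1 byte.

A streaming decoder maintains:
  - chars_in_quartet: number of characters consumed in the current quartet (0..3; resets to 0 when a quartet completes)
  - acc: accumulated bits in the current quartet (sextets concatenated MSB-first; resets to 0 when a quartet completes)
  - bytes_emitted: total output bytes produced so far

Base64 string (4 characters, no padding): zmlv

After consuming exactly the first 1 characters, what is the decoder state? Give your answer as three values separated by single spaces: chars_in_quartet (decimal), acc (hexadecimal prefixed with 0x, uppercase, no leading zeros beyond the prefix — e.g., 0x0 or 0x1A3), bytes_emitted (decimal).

After char 0 ('z'=51): chars_in_quartet=1 acc=0x33 bytes_emitted=0

Answer: 1 0x33 0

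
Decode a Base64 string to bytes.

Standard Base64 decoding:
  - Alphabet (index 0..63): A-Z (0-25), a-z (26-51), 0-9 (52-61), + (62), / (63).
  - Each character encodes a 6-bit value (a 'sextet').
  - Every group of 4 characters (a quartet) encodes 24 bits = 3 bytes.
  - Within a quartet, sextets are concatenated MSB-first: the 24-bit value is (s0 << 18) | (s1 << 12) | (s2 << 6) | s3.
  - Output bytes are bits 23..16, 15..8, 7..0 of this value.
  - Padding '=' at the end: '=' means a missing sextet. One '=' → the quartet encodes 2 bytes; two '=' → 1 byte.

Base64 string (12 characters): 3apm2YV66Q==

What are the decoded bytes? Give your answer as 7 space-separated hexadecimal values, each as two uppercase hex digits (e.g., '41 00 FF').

Answer: DD AA 66 D9 85 7A E9

Derivation:
After char 0 ('3'=55): chars_in_quartet=1 acc=0x37 bytes_emitted=0
After char 1 ('a'=26): chars_in_quartet=2 acc=0xDDA bytes_emitted=0
After char 2 ('p'=41): chars_in_quartet=3 acc=0x376A9 bytes_emitted=0
After char 3 ('m'=38): chars_in_quartet=4 acc=0xDDAA66 -> emit DD AA 66, reset; bytes_emitted=3
After char 4 ('2'=54): chars_in_quartet=1 acc=0x36 bytes_emitted=3
After char 5 ('Y'=24): chars_in_quartet=2 acc=0xD98 bytes_emitted=3
After char 6 ('V'=21): chars_in_quartet=3 acc=0x36615 bytes_emitted=3
After char 7 ('6'=58): chars_in_quartet=4 acc=0xD9857A -> emit D9 85 7A, reset; bytes_emitted=6
After char 8 ('6'=58): chars_in_quartet=1 acc=0x3A bytes_emitted=6
After char 9 ('Q'=16): chars_in_quartet=2 acc=0xE90 bytes_emitted=6
Padding '==': partial quartet acc=0xE90 -> emit E9; bytes_emitted=7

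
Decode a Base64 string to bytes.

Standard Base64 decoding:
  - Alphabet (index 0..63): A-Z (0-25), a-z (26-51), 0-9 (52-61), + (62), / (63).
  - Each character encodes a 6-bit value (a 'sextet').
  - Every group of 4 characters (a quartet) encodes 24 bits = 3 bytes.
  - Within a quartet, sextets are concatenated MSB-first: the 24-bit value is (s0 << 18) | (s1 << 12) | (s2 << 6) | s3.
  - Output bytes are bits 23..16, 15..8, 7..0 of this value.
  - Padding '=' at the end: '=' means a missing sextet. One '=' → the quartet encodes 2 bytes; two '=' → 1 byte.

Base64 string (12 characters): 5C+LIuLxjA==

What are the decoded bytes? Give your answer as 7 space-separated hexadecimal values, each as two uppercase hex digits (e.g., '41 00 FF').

Answer: E4 2F 8B 22 E2 F1 8C

Derivation:
After char 0 ('5'=57): chars_in_quartet=1 acc=0x39 bytes_emitted=0
After char 1 ('C'=2): chars_in_quartet=2 acc=0xE42 bytes_emitted=0
After char 2 ('+'=62): chars_in_quartet=3 acc=0x390BE bytes_emitted=0
After char 3 ('L'=11): chars_in_quartet=4 acc=0xE42F8B -> emit E4 2F 8B, reset; bytes_emitted=3
After char 4 ('I'=8): chars_in_quartet=1 acc=0x8 bytes_emitted=3
After char 5 ('u'=46): chars_in_quartet=2 acc=0x22E bytes_emitted=3
After char 6 ('L'=11): chars_in_quartet=3 acc=0x8B8B bytes_emitted=3
After char 7 ('x'=49): chars_in_quartet=4 acc=0x22E2F1 -> emit 22 E2 F1, reset; bytes_emitted=6
After char 8 ('j'=35): chars_in_quartet=1 acc=0x23 bytes_emitted=6
After char 9 ('A'=0): chars_in_quartet=2 acc=0x8C0 bytes_emitted=6
Padding '==': partial quartet acc=0x8C0 -> emit 8C; bytes_emitted=7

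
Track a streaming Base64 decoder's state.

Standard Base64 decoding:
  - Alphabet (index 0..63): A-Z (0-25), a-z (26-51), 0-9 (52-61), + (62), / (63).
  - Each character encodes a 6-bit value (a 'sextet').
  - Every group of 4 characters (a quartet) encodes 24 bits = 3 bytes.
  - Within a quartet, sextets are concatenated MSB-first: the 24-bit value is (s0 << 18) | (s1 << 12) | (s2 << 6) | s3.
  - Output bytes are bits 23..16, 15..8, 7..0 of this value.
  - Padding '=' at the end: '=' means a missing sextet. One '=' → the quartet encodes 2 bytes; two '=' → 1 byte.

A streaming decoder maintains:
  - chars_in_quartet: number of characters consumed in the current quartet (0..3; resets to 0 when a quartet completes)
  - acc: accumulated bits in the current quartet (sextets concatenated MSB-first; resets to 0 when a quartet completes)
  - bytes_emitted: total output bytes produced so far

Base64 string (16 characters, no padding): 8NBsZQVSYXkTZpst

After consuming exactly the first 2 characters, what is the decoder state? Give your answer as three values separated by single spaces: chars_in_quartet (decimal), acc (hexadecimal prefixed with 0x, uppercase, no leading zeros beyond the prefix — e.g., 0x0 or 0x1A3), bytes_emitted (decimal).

Answer: 2 0xF0D 0

Derivation:
After char 0 ('8'=60): chars_in_quartet=1 acc=0x3C bytes_emitted=0
After char 1 ('N'=13): chars_in_quartet=2 acc=0xF0D bytes_emitted=0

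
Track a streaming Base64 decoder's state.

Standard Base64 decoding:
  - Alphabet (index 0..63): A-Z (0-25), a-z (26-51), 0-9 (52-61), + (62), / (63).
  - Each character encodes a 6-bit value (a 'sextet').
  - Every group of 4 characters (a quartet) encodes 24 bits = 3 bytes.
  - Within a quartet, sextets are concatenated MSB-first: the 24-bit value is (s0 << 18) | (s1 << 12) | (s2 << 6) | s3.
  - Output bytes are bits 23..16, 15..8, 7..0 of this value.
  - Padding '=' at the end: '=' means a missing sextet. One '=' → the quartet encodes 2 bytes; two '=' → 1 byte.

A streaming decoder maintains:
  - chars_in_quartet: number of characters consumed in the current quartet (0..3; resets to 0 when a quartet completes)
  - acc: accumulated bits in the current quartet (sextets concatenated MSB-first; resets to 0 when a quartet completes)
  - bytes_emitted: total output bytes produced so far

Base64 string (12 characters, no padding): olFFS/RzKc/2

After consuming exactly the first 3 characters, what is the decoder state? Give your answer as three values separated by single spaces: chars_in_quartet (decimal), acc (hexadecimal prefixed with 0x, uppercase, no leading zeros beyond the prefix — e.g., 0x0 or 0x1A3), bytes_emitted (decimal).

After char 0 ('o'=40): chars_in_quartet=1 acc=0x28 bytes_emitted=0
After char 1 ('l'=37): chars_in_quartet=2 acc=0xA25 bytes_emitted=0
After char 2 ('F'=5): chars_in_quartet=3 acc=0x28945 bytes_emitted=0

Answer: 3 0x28945 0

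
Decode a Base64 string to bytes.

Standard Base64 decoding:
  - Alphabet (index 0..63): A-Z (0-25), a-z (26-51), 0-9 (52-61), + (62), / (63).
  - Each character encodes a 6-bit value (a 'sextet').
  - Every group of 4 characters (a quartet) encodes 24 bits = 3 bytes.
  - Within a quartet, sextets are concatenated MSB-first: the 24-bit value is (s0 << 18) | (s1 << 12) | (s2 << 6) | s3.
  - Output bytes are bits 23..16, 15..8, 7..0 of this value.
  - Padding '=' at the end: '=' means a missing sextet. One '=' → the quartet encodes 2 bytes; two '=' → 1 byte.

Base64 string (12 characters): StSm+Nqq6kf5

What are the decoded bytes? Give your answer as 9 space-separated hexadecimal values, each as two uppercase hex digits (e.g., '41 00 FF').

After char 0 ('S'=18): chars_in_quartet=1 acc=0x12 bytes_emitted=0
After char 1 ('t'=45): chars_in_quartet=2 acc=0x4AD bytes_emitted=0
After char 2 ('S'=18): chars_in_quartet=3 acc=0x12B52 bytes_emitted=0
After char 3 ('m'=38): chars_in_quartet=4 acc=0x4AD4A6 -> emit 4A D4 A6, reset; bytes_emitted=3
After char 4 ('+'=62): chars_in_quartet=1 acc=0x3E bytes_emitted=3
After char 5 ('N'=13): chars_in_quartet=2 acc=0xF8D bytes_emitted=3
After char 6 ('q'=42): chars_in_quartet=3 acc=0x3E36A bytes_emitted=3
After char 7 ('q'=42): chars_in_quartet=4 acc=0xF8DAAA -> emit F8 DA AA, reset; bytes_emitted=6
After char 8 ('6'=58): chars_in_quartet=1 acc=0x3A bytes_emitted=6
After char 9 ('k'=36): chars_in_quartet=2 acc=0xEA4 bytes_emitted=6
After char 10 ('f'=31): chars_in_quartet=3 acc=0x3A91F bytes_emitted=6
After char 11 ('5'=57): chars_in_quartet=4 acc=0xEA47F9 -> emit EA 47 F9, reset; bytes_emitted=9

Answer: 4A D4 A6 F8 DA AA EA 47 F9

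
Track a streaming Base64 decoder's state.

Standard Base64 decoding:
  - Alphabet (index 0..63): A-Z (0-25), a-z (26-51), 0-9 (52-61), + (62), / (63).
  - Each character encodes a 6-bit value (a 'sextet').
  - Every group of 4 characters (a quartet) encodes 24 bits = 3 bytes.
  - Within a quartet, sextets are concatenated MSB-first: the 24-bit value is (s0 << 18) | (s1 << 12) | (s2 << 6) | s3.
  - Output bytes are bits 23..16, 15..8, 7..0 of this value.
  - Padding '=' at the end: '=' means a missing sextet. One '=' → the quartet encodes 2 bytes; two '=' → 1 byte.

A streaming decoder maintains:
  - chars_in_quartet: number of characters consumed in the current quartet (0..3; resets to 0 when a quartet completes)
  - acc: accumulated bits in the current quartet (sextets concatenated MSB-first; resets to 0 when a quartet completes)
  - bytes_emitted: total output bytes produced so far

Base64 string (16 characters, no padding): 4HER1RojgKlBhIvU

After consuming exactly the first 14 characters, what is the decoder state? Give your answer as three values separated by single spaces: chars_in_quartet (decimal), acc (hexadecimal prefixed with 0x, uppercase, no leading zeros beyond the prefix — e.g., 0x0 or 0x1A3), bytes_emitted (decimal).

Answer: 2 0x848 9

Derivation:
After char 0 ('4'=56): chars_in_quartet=1 acc=0x38 bytes_emitted=0
After char 1 ('H'=7): chars_in_quartet=2 acc=0xE07 bytes_emitted=0
After char 2 ('E'=4): chars_in_quartet=3 acc=0x381C4 bytes_emitted=0
After char 3 ('R'=17): chars_in_quartet=4 acc=0xE07111 -> emit E0 71 11, reset; bytes_emitted=3
After char 4 ('1'=53): chars_in_quartet=1 acc=0x35 bytes_emitted=3
After char 5 ('R'=17): chars_in_quartet=2 acc=0xD51 bytes_emitted=3
After char 6 ('o'=40): chars_in_quartet=3 acc=0x35468 bytes_emitted=3
After char 7 ('j'=35): chars_in_quartet=4 acc=0xD51A23 -> emit D5 1A 23, reset; bytes_emitted=6
After char 8 ('g'=32): chars_in_quartet=1 acc=0x20 bytes_emitted=6
After char 9 ('K'=10): chars_in_quartet=2 acc=0x80A bytes_emitted=6
After char 10 ('l'=37): chars_in_quartet=3 acc=0x202A5 bytes_emitted=6
After char 11 ('B'=1): chars_in_quartet=4 acc=0x80A941 -> emit 80 A9 41, reset; bytes_emitted=9
After char 12 ('h'=33): chars_in_quartet=1 acc=0x21 bytes_emitted=9
After char 13 ('I'=8): chars_in_quartet=2 acc=0x848 bytes_emitted=9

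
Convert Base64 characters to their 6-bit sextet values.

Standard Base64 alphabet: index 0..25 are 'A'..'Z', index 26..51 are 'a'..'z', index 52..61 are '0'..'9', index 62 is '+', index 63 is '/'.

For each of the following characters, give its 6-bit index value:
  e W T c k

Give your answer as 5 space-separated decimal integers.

'e': a..z range, 26 + ord('e') − ord('a') = 30
'W': A..Z range, ord('W') − ord('A') = 22
'T': A..Z range, ord('T') − ord('A') = 19
'c': a..z range, 26 + ord('c') − ord('a') = 28
'k': a..z range, 26 + ord('k') − ord('a') = 36

Answer: 30 22 19 28 36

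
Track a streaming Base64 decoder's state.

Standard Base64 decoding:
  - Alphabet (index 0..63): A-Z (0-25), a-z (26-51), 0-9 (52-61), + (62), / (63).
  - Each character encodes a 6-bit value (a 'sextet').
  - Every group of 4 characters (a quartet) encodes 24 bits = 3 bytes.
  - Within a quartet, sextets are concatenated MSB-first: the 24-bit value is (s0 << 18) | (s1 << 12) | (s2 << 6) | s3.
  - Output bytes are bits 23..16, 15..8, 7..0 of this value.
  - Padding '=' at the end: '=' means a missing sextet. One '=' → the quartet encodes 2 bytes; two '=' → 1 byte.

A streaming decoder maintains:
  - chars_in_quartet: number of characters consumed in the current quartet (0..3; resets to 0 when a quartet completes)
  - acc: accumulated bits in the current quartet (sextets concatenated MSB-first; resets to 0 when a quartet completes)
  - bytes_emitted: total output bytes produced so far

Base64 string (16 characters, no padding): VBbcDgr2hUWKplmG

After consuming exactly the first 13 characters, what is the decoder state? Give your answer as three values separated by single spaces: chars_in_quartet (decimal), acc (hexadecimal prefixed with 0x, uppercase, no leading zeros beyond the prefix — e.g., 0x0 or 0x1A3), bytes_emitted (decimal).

After char 0 ('V'=21): chars_in_quartet=1 acc=0x15 bytes_emitted=0
After char 1 ('B'=1): chars_in_quartet=2 acc=0x541 bytes_emitted=0
After char 2 ('b'=27): chars_in_quartet=3 acc=0x1505B bytes_emitted=0
After char 3 ('c'=28): chars_in_quartet=4 acc=0x5416DC -> emit 54 16 DC, reset; bytes_emitted=3
After char 4 ('D'=3): chars_in_quartet=1 acc=0x3 bytes_emitted=3
After char 5 ('g'=32): chars_in_quartet=2 acc=0xE0 bytes_emitted=3
After char 6 ('r'=43): chars_in_quartet=3 acc=0x382B bytes_emitted=3
After char 7 ('2'=54): chars_in_quartet=4 acc=0xE0AF6 -> emit 0E 0A F6, reset; bytes_emitted=6
After char 8 ('h'=33): chars_in_quartet=1 acc=0x21 bytes_emitted=6
After char 9 ('U'=20): chars_in_quartet=2 acc=0x854 bytes_emitted=6
After char 10 ('W'=22): chars_in_quartet=3 acc=0x21516 bytes_emitted=6
After char 11 ('K'=10): chars_in_quartet=4 acc=0x85458A -> emit 85 45 8A, reset; bytes_emitted=9
After char 12 ('p'=41): chars_in_quartet=1 acc=0x29 bytes_emitted=9

Answer: 1 0x29 9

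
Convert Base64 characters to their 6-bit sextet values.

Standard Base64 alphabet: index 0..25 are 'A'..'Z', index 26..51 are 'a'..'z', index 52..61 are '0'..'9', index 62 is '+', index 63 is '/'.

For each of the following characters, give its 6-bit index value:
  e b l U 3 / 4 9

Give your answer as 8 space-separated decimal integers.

Answer: 30 27 37 20 55 63 56 61

Derivation:
'e': a..z range, 26 + ord('e') − ord('a') = 30
'b': a..z range, 26 + ord('b') − ord('a') = 27
'l': a..z range, 26 + ord('l') − ord('a') = 37
'U': A..Z range, ord('U') − ord('A') = 20
'3': 0..9 range, 52 + ord('3') − ord('0') = 55
'/': index 63
'4': 0..9 range, 52 + ord('4') − ord('0') = 56
'9': 0..9 range, 52 + ord('9') − ord('0') = 61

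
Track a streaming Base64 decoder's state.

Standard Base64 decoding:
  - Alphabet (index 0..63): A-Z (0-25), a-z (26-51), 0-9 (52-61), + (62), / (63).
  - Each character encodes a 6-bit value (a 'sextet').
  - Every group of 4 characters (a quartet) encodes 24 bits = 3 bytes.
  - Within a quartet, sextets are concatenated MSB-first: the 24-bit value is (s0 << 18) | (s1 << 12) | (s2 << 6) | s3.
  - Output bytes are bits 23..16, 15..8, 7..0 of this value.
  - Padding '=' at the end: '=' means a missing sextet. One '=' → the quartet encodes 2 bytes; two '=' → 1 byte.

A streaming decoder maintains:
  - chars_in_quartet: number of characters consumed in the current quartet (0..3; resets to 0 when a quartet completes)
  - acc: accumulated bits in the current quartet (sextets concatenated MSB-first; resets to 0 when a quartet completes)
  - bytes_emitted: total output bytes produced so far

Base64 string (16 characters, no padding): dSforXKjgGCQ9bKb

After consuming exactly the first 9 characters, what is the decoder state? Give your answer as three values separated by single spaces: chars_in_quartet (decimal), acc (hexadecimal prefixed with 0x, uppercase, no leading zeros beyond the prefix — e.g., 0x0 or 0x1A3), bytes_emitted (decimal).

Answer: 1 0x20 6

Derivation:
After char 0 ('d'=29): chars_in_quartet=1 acc=0x1D bytes_emitted=0
After char 1 ('S'=18): chars_in_quartet=2 acc=0x752 bytes_emitted=0
After char 2 ('f'=31): chars_in_quartet=3 acc=0x1D49F bytes_emitted=0
After char 3 ('o'=40): chars_in_quartet=4 acc=0x7527E8 -> emit 75 27 E8, reset; bytes_emitted=3
After char 4 ('r'=43): chars_in_quartet=1 acc=0x2B bytes_emitted=3
After char 5 ('X'=23): chars_in_quartet=2 acc=0xAD7 bytes_emitted=3
After char 6 ('K'=10): chars_in_quartet=3 acc=0x2B5CA bytes_emitted=3
After char 7 ('j'=35): chars_in_quartet=4 acc=0xAD72A3 -> emit AD 72 A3, reset; bytes_emitted=6
After char 8 ('g'=32): chars_in_quartet=1 acc=0x20 bytes_emitted=6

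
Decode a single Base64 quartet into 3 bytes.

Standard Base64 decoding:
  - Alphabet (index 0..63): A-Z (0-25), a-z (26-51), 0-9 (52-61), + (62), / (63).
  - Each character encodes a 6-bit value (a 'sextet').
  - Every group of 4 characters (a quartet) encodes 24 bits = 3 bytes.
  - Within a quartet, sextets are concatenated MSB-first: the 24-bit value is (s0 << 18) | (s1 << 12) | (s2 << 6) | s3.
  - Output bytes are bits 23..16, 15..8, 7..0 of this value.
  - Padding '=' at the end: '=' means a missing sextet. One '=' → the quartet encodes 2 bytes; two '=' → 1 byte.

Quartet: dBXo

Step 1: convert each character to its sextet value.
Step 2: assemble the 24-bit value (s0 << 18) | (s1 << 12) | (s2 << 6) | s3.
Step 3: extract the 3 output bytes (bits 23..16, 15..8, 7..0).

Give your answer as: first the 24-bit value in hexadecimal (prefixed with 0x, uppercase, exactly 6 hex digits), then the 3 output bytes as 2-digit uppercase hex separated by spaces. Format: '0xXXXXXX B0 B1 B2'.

Sextets: d=29, B=1, X=23, o=40
24-bit: (29<<18) | (1<<12) | (23<<6) | 40
      = 0x740000 | 0x001000 | 0x0005C0 | 0x000028
      = 0x7415E8
Bytes: (v>>16)&0xFF=74, (v>>8)&0xFF=15, v&0xFF=E8

Answer: 0x7415E8 74 15 E8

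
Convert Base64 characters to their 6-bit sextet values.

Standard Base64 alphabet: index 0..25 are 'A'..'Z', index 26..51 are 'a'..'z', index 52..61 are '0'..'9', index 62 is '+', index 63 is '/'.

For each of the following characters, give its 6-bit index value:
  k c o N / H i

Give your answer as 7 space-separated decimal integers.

'k': a..z range, 26 + ord('k') − ord('a') = 36
'c': a..z range, 26 + ord('c') − ord('a') = 28
'o': a..z range, 26 + ord('o') − ord('a') = 40
'N': A..Z range, ord('N') − ord('A') = 13
'/': index 63
'H': A..Z range, ord('H') − ord('A') = 7
'i': a..z range, 26 + ord('i') − ord('a') = 34

Answer: 36 28 40 13 63 7 34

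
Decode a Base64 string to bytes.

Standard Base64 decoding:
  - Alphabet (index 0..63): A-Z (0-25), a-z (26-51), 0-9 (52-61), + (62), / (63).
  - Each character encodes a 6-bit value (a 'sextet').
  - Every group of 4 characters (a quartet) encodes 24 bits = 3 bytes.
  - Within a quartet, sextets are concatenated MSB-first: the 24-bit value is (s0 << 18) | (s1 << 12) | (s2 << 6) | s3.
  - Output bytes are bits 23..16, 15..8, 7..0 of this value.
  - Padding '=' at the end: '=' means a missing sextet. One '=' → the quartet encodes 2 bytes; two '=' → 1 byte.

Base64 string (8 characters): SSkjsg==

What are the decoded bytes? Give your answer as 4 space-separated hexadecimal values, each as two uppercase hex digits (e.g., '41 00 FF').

After char 0 ('S'=18): chars_in_quartet=1 acc=0x12 bytes_emitted=0
After char 1 ('S'=18): chars_in_quartet=2 acc=0x492 bytes_emitted=0
After char 2 ('k'=36): chars_in_quartet=3 acc=0x124A4 bytes_emitted=0
After char 3 ('j'=35): chars_in_quartet=4 acc=0x492923 -> emit 49 29 23, reset; bytes_emitted=3
After char 4 ('s'=44): chars_in_quartet=1 acc=0x2C bytes_emitted=3
After char 5 ('g'=32): chars_in_quartet=2 acc=0xB20 bytes_emitted=3
Padding '==': partial quartet acc=0xB20 -> emit B2; bytes_emitted=4

Answer: 49 29 23 B2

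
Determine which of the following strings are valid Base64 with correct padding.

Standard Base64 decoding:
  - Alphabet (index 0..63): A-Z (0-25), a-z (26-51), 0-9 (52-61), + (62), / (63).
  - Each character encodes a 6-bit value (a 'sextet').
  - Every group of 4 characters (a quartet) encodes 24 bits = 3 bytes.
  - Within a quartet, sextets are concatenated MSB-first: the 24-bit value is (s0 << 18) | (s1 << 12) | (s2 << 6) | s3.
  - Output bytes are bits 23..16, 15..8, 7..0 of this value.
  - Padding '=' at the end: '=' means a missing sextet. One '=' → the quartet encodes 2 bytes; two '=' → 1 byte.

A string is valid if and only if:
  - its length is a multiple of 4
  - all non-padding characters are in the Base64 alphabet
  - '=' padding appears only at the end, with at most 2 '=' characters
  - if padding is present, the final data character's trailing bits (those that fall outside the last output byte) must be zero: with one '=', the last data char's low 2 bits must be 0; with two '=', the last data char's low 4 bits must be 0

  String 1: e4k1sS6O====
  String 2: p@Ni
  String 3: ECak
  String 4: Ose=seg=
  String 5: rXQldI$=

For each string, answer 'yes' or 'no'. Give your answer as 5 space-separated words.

String 1: 'e4k1sS6O====' → invalid (4 pad chars (max 2))
String 2: 'p@Ni' → invalid (bad char(s): ['@'])
String 3: 'ECak' → valid
String 4: 'Ose=seg=' → invalid (bad char(s): ['=']; '=' in middle)
String 5: 'rXQldI$=' → invalid (bad char(s): ['$'])

Answer: no no yes no no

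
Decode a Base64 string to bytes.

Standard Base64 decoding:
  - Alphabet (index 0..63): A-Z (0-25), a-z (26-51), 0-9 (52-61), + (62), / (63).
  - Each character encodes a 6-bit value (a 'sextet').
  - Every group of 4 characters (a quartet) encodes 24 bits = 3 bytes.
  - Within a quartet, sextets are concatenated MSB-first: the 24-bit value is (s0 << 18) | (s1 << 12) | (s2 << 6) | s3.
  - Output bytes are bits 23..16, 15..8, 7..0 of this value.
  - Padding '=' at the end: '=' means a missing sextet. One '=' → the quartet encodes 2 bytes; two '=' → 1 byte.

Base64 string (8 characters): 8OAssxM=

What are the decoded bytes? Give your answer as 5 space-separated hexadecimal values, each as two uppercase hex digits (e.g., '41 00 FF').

After char 0 ('8'=60): chars_in_quartet=1 acc=0x3C bytes_emitted=0
After char 1 ('O'=14): chars_in_quartet=2 acc=0xF0E bytes_emitted=0
After char 2 ('A'=0): chars_in_quartet=3 acc=0x3C380 bytes_emitted=0
After char 3 ('s'=44): chars_in_quartet=4 acc=0xF0E02C -> emit F0 E0 2C, reset; bytes_emitted=3
After char 4 ('s'=44): chars_in_quartet=1 acc=0x2C bytes_emitted=3
After char 5 ('x'=49): chars_in_quartet=2 acc=0xB31 bytes_emitted=3
After char 6 ('M'=12): chars_in_quartet=3 acc=0x2CC4C bytes_emitted=3
Padding '=': partial quartet acc=0x2CC4C -> emit B3 13; bytes_emitted=5

Answer: F0 E0 2C B3 13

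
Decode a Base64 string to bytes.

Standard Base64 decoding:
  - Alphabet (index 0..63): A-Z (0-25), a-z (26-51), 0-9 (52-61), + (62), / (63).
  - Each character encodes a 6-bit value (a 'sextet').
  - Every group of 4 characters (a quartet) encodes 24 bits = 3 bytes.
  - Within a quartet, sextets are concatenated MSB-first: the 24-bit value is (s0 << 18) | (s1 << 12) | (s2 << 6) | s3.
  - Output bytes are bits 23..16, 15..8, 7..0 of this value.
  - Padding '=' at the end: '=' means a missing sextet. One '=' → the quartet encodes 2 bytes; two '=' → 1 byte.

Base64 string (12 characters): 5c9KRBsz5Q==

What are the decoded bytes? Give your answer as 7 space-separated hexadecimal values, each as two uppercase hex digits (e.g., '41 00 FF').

After char 0 ('5'=57): chars_in_quartet=1 acc=0x39 bytes_emitted=0
After char 1 ('c'=28): chars_in_quartet=2 acc=0xE5C bytes_emitted=0
After char 2 ('9'=61): chars_in_quartet=3 acc=0x3973D bytes_emitted=0
After char 3 ('K'=10): chars_in_quartet=4 acc=0xE5CF4A -> emit E5 CF 4A, reset; bytes_emitted=3
After char 4 ('R'=17): chars_in_quartet=1 acc=0x11 bytes_emitted=3
After char 5 ('B'=1): chars_in_quartet=2 acc=0x441 bytes_emitted=3
After char 6 ('s'=44): chars_in_quartet=3 acc=0x1106C bytes_emitted=3
After char 7 ('z'=51): chars_in_quartet=4 acc=0x441B33 -> emit 44 1B 33, reset; bytes_emitted=6
After char 8 ('5'=57): chars_in_quartet=1 acc=0x39 bytes_emitted=6
After char 9 ('Q'=16): chars_in_quartet=2 acc=0xE50 bytes_emitted=6
Padding '==': partial quartet acc=0xE50 -> emit E5; bytes_emitted=7

Answer: E5 CF 4A 44 1B 33 E5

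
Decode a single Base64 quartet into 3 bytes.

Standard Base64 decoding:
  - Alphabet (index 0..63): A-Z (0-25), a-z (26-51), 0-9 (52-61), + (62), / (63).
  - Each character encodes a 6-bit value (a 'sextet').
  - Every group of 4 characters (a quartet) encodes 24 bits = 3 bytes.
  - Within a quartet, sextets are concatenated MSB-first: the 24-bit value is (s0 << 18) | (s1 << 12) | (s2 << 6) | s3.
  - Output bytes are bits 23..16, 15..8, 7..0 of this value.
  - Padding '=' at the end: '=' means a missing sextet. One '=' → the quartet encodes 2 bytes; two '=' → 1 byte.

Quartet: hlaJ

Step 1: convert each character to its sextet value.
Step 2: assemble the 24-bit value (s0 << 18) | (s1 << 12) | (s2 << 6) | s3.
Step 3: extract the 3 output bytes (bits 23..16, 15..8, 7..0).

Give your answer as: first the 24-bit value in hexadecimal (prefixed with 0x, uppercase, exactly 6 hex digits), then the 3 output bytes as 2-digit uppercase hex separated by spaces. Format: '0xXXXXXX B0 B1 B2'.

Sextets: h=33, l=37, a=26, J=9
24-bit: (33<<18) | (37<<12) | (26<<6) | 9
      = 0x840000 | 0x025000 | 0x000680 | 0x000009
      = 0x865689
Bytes: (v>>16)&0xFF=86, (v>>8)&0xFF=56, v&0xFF=89

Answer: 0x865689 86 56 89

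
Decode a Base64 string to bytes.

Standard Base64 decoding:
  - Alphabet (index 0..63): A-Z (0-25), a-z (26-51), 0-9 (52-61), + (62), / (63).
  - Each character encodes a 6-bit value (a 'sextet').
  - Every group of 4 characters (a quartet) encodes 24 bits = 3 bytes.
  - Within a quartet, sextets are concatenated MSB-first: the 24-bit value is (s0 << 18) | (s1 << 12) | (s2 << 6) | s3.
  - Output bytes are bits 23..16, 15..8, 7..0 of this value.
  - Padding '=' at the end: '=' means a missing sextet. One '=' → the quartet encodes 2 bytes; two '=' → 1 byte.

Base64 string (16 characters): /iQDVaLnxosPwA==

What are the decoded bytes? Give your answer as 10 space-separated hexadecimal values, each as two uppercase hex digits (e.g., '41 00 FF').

After char 0 ('/'=63): chars_in_quartet=1 acc=0x3F bytes_emitted=0
After char 1 ('i'=34): chars_in_quartet=2 acc=0xFE2 bytes_emitted=0
After char 2 ('Q'=16): chars_in_quartet=3 acc=0x3F890 bytes_emitted=0
After char 3 ('D'=3): chars_in_quartet=4 acc=0xFE2403 -> emit FE 24 03, reset; bytes_emitted=3
After char 4 ('V'=21): chars_in_quartet=1 acc=0x15 bytes_emitted=3
After char 5 ('a'=26): chars_in_quartet=2 acc=0x55A bytes_emitted=3
After char 6 ('L'=11): chars_in_quartet=3 acc=0x1568B bytes_emitted=3
After char 7 ('n'=39): chars_in_quartet=4 acc=0x55A2E7 -> emit 55 A2 E7, reset; bytes_emitted=6
After char 8 ('x'=49): chars_in_quartet=1 acc=0x31 bytes_emitted=6
After char 9 ('o'=40): chars_in_quartet=2 acc=0xC68 bytes_emitted=6
After char 10 ('s'=44): chars_in_quartet=3 acc=0x31A2C bytes_emitted=6
After char 11 ('P'=15): chars_in_quartet=4 acc=0xC68B0F -> emit C6 8B 0F, reset; bytes_emitted=9
After char 12 ('w'=48): chars_in_quartet=1 acc=0x30 bytes_emitted=9
After char 13 ('A'=0): chars_in_quartet=2 acc=0xC00 bytes_emitted=9
Padding '==': partial quartet acc=0xC00 -> emit C0; bytes_emitted=10

Answer: FE 24 03 55 A2 E7 C6 8B 0F C0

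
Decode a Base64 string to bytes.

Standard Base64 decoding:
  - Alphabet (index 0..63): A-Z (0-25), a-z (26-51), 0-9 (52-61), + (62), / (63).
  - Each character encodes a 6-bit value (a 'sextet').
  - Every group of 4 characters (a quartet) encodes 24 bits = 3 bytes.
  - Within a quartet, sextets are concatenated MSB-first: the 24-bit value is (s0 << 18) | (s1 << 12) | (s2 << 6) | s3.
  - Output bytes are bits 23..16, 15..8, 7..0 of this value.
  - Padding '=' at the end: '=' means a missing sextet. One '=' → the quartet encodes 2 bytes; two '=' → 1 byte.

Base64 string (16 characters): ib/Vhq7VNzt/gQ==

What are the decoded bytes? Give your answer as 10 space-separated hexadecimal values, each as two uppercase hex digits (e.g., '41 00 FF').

After char 0 ('i'=34): chars_in_quartet=1 acc=0x22 bytes_emitted=0
After char 1 ('b'=27): chars_in_quartet=2 acc=0x89B bytes_emitted=0
After char 2 ('/'=63): chars_in_quartet=3 acc=0x226FF bytes_emitted=0
After char 3 ('V'=21): chars_in_quartet=4 acc=0x89BFD5 -> emit 89 BF D5, reset; bytes_emitted=3
After char 4 ('h'=33): chars_in_quartet=1 acc=0x21 bytes_emitted=3
After char 5 ('q'=42): chars_in_quartet=2 acc=0x86A bytes_emitted=3
After char 6 ('7'=59): chars_in_quartet=3 acc=0x21ABB bytes_emitted=3
After char 7 ('V'=21): chars_in_quartet=4 acc=0x86AED5 -> emit 86 AE D5, reset; bytes_emitted=6
After char 8 ('N'=13): chars_in_quartet=1 acc=0xD bytes_emitted=6
After char 9 ('z'=51): chars_in_quartet=2 acc=0x373 bytes_emitted=6
After char 10 ('t'=45): chars_in_quartet=3 acc=0xDCED bytes_emitted=6
After char 11 ('/'=63): chars_in_quartet=4 acc=0x373B7F -> emit 37 3B 7F, reset; bytes_emitted=9
After char 12 ('g'=32): chars_in_quartet=1 acc=0x20 bytes_emitted=9
After char 13 ('Q'=16): chars_in_quartet=2 acc=0x810 bytes_emitted=9
Padding '==': partial quartet acc=0x810 -> emit 81; bytes_emitted=10

Answer: 89 BF D5 86 AE D5 37 3B 7F 81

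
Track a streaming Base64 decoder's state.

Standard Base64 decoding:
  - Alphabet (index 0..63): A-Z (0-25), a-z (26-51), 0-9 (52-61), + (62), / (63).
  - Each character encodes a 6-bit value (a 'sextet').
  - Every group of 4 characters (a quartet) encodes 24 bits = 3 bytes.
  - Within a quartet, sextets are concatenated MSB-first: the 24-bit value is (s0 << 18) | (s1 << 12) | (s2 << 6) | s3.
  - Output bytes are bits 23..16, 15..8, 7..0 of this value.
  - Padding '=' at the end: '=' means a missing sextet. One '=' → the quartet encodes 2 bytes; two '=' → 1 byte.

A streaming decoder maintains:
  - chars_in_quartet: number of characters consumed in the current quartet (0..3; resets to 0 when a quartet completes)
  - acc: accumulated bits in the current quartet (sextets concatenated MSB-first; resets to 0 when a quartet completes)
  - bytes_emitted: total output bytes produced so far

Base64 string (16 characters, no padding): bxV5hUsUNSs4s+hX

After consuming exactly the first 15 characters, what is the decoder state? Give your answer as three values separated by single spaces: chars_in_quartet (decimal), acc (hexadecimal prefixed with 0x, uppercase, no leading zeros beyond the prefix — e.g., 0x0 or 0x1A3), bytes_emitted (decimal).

After char 0 ('b'=27): chars_in_quartet=1 acc=0x1B bytes_emitted=0
After char 1 ('x'=49): chars_in_quartet=2 acc=0x6F1 bytes_emitted=0
After char 2 ('V'=21): chars_in_quartet=3 acc=0x1BC55 bytes_emitted=0
After char 3 ('5'=57): chars_in_quartet=4 acc=0x6F1579 -> emit 6F 15 79, reset; bytes_emitted=3
After char 4 ('h'=33): chars_in_quartet=1 acc=0x21 bytes_emitted=3
After char 5 ('U'=20): chars_in_quartet=2 acc=0x854 bytes_emitted=3
After char 6 ('s'=44): chars_in_quartet=3 acc=0x2152C bytes_emitted=3
After char 7 ('U'=20): chars_in_quartet=4 acc=0x854B14 -> emit 85 4B 14, reset; bytes_emitted=6
After char 8 ('N'=13): chars_in_quartet=1 acc=0xD bytes_emitted=6
After char 9 ('S'=18): chars_in_quartet=2 acc=0x352 bytes_emitted=6
After char 10 ('s'=44): chars_in_quartet=3 acc=0xD4AC bytes_emitted=6
After char 11 ('4'=56): chars_in_quartet=4 acc=0x352B38 -> emit 35 2B 38, reset; bytes_emitted=9
After char 12 ('s'=44): chars_in_quartet=1 acc=0x2C bytes_emitted=9
After char 13 ('+'=62): chars_in_quartet=2 acc=0xB3E bytes_emitted=9
After char 14 ('h'=33): chars_in_quartet=3 acc=0x2CFA1 bytes_emitted=9

Answer: 3 0x2CFA1 9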